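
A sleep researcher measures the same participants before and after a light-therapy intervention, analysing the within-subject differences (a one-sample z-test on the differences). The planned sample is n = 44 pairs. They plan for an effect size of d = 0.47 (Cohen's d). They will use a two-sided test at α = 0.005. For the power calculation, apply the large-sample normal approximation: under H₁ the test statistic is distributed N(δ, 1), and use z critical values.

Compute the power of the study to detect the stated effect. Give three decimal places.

Power ≈ 0.622

Noncentrality parameter: δ = d·√n = 0.47 × √44 = 3.1176
Two-sided α = 0.005 → critical value z_{0.0025} = 2.807.
Power = Φ(δ − 2.807) + Φ(−δ − 2.807) = Φ(0.311) + Φ(-5.925) = 0.6219 + 0.0000 = 0.6219.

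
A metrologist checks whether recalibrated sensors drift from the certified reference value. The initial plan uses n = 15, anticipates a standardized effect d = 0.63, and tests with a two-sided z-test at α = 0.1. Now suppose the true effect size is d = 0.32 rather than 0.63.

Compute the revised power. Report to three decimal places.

Power ≈ 0.345

With d = 0.32: δ = d·√n = 0.32 × √15 = 1.2394. Critical value z_{0.05} = 1.645.
Revised power = Φ(δ − 1.645) + Φ(−δ − 1.645) = Φ(-0.405) + Φ(-2.884) = 0.3426 + 0.0020 = 0.3445.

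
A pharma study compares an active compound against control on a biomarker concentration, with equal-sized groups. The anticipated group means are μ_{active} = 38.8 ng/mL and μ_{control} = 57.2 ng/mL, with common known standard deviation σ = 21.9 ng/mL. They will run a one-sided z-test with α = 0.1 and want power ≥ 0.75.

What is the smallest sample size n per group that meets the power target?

n = 11 per group

Standardized effect: d = |μ_{active} − μ_{control}| / σ = |38.8 − 57.2| / 21.9 = 0.8402
Set Φ(δ − 1.282) = 0.75; then δ − 1.282 = Φ⁻¹(0.75) = 0.674, giving δ = 1.956.
δ = d·√(n/2) ⇒ n = 2(δ/d)² = 2 × (1.956 / 0.8402)² = 10.84.
Round up to the next whole unit.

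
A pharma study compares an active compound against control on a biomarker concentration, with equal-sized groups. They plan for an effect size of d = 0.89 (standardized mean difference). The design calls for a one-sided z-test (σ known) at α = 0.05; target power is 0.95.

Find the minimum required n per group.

n = 28 per group

Set Φ(δ − 1.645) = 0.95; then δ − 1.645 = Φ⁻¹(0.95) = 1.645, giving δ = 3.290.
δ = d·√(n/2) ⇒ n = 2(δ/d)² = 2 × (3.290 / 0.89)² = 27.33.
Rounding up, n = 28 per group.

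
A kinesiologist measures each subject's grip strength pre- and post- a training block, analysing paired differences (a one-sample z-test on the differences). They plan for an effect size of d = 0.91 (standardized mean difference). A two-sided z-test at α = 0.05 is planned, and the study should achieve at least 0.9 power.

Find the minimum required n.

n = 13

For power 0.9 need Φ(δ − z_{0.025}) = 0.9, so δ = z_{0.025} + z_{0.10} = 1.960 + 1.282 = 3.242.
(The Φ(−δ − z_{α/2}) term is vanishingly small for δ > 0 and is dropped in the standard sample-size formula.)
δ = d·√n ⇒ n = (δ/d)² = (3.242 / 0.91)² = 12.69.
Round up to the next whole unit.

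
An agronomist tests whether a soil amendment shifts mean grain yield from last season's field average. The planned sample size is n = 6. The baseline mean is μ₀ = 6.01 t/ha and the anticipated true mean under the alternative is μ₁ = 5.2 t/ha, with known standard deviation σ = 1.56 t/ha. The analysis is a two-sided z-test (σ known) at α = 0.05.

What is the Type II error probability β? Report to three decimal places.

β ≈ 0.754

Standardized effect: d = |μ₁ − μ₀| / σ = |5.2 − 6.01| / 1.56 = 0.5192
Noncentrality parameter: λ = d·√n = 0.5192 × √6 = 1.2719
Critical value for a two-sided test at α = 0.05: z_{α/2} = 1.960.
Power = Φ(λ − 1.960) + Φ(−λ − 1.960) = Φ(-0.688) + Φ(-3.232) = 0.2457 + 0.0006 = 0.2463.
Type II error: β = 1 − power = 1 − 0.2463 = 0.7537.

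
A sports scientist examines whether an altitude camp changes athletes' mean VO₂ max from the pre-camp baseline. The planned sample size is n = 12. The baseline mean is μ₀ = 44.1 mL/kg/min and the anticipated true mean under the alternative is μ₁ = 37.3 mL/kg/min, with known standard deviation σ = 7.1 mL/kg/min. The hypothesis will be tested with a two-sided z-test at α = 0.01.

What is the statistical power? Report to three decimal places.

Power ≈ 0.771

Standardized effect: d = |μ₁ − μ₀| / σ = |37.3 − 44.1| / 7.1 = 0.9577
Noncentrality parameter: δ = d·√n = 0.9577 × √12 = 3.3177
Two-sided α = 0.01 → critical value z_{0.005} = 2.576.
Power = Φ(δ − 2.576) + Φ(−δ − 2.576) = Φ(0.742) + Φ(-5.894) = 0.7709 + 0.0000 = 0.7709.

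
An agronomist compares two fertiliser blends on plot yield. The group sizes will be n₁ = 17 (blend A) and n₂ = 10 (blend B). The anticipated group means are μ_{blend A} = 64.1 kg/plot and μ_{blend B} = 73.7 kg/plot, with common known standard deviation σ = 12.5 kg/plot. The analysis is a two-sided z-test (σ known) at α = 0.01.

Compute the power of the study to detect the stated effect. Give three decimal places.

Power ≈ 0.258

Standardized effect: d = |μ_{blend A} − μ_{blend B}| / σ = |64.1 − 73.7| / 12.5 = 0.7680
Noncentrality parameter: δ = d / √(1/n₁ + 1/n₂) = 0.7680 / √(1/17 + 1/10) = 1.9271
Critical value for a two-sided test at α = 0.01: z_{α/2} = 2.576.
Power = Φ(δ − 2.576) + Φ(−δ − 2.576) = Φ(-0.649) + Φ(-4.503) = 0.2583 + 0.0000 = 0.2583.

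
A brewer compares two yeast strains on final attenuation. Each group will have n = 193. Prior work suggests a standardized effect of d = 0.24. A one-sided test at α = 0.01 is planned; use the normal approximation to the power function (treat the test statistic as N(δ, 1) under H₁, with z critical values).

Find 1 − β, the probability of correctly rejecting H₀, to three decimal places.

Noncentrality parameter: δ = d·√(n/2) = 0.24 × √(193/2) = 2.3576
Critical value for a one-sided test at α = 0.01: z_α = 2.326.
Power = Φ(δ − 2.326) = Φ(0.031) = 0.5125.

Power ≈ 0.512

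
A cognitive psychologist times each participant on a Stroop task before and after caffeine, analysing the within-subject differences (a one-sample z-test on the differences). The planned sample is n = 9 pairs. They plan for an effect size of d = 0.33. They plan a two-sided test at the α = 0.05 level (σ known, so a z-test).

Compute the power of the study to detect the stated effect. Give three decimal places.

Power ≈ 0.168

Noncentrality parameter: δ = d·√n = 0.33 × √9 = 0.9900
Critical value for a two-sided test at α = 0.05: z_{α/2} = 1.960.
Power = Φ(δ − 1.960) + Φ(−δ − 1.960) = Φ(-0.970) + Φ(-2.950) = 0.1660 + 0.0016 = 0.1676.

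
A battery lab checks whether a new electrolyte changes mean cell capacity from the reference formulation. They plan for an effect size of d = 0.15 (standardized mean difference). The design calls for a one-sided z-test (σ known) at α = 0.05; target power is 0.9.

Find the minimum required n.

n = 381

For power 0.9 need Φ(δ − z_{0.05}) = 0.9, so δ = z_{0.05} + z_{0.10} = 1.645 + 1.282 = 2.926.
δ = d·√n ⇒ n = (δ/d)² = (2.926 / 0.15)² = 380.62.
Round up to the next whole unit.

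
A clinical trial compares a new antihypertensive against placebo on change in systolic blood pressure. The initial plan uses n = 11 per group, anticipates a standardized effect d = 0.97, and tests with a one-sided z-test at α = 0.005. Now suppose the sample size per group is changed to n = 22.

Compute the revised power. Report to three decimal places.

With n = 22 per group: δ = d·√(n/2) = 0.97 × √(22/2) = 3.2171. Critical value z_{0.005} = 2.576.
Revised power = P(Z > 2.576 − δ) = Φ(0.641) = 0.7393.

Power ≈ 0.739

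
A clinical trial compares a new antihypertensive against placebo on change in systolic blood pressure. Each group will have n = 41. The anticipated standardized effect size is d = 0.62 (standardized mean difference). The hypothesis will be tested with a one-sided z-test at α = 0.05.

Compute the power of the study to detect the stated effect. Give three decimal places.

Noncentrality parameter: λ = d·√(n/2) = 0.62 × √(41/2) = 2.8072
Critical value for a one-sided test at α = 0.05: z_α = 1.645.
Power = P(Z > 1.645 − λ) = Φ(1.162) = 0.8774.

Power ≈ 0.877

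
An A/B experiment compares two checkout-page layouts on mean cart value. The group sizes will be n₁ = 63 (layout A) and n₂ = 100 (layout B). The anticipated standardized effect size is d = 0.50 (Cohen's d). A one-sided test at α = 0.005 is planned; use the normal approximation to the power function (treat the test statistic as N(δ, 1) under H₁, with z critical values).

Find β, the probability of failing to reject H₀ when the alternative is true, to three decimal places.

β ≈ 0.297

Noncentrality parameter: δ = d / √(1/n₁ + 1/n₂) = 0.50 / √(1/63 + 1/100) = 3.1085
Critical value for a one-sided test at α = 0.005: z_α = 2.576.
Power = P(Z > 2.576 − δ) = Φ(0.533) = 0.7029.
Type II error: β = 1 − power = 1 − 0.7029 = 0.2971.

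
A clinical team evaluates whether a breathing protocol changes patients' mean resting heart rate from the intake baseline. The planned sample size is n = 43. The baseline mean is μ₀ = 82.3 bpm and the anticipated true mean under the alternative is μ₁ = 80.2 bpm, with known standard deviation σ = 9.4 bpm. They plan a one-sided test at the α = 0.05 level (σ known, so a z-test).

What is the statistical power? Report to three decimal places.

Standardized effect: d = |μ₁ − μ₀| / σ = |80.2 − 82.3| / 9.4 = 0.2234
Noncentrality parameter: δ = d·√n = 0.2234 × √43 = 1.4650
Critical value for a one-sided test at α = 0.05: z_α = 1.645.
Power = Φ(δ − 1.645) = Φ(-0.180) = 0.4286.

Power ≈ 0.429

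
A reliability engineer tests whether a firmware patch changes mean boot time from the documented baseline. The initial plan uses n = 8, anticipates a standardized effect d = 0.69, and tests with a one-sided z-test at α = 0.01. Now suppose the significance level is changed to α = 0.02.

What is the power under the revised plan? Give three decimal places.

δ = d·√n = 0.69 × √8 = 1.9516 (unchanged). New critical value: z_{0.02} = 2.054.
Revised power = Φ(δ − 2.054) = Φ(-0.102) = 0.4593.

Power ≈ 0.459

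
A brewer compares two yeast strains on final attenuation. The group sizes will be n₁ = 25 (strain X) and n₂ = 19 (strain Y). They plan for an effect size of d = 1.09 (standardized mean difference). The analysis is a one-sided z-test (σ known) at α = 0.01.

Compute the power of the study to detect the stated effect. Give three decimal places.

Noncentrality parameter: δ = d / √(1/n₁ + 1/n₂) = 1.09 / √(1/25 + 1/19) = 3.5814
Critical value for a one-sided test at α = 0.01: z_α = 2.326.
Power = Φ(δ − 2.326) = Φ(1.255) = 0.8953.

Power ≈ 0.895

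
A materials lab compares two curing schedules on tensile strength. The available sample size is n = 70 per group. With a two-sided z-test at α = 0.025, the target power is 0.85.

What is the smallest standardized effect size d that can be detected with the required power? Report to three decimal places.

d ≈ 0.554

Required noncentrality: δ = z_{0.0125} + z_{0.15} = 2.241 + 1.036 = 3.278.
(Lower-tail contribution to power is negligible for δ > 0.)
δ = d·√(n/2) ⇒ d = δ/√(n/2) = 3.278/√(70/2) = 0.5541.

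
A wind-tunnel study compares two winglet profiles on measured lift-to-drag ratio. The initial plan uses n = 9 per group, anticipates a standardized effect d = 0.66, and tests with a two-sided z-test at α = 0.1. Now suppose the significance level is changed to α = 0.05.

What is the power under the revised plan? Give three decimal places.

Power ≈ 0.288

δ = d·√(n/2) = 0.66 × √(9/2) = 1.4001 (unchanged). New critical value: z_{0.025} = 1.960.
Revised power = Φ(δ − 1.960) + Φ(−δ − 1.960) = Φ(-0.560) + Φ(-3.360) = 0.2878 + 0.0004 = 0.2882.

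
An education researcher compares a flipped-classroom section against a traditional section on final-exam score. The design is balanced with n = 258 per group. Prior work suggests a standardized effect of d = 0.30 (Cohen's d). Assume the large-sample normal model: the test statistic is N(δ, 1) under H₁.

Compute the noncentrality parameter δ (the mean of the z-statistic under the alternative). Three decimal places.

δ ≈ 3.407

δ = d·√(n/2) = 0.30 × √(258/2) = 3.4073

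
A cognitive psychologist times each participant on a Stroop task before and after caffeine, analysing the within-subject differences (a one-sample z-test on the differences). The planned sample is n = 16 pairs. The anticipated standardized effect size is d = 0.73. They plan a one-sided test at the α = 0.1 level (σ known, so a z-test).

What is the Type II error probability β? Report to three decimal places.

Noncentrality parameter: δ = d·√n = 0.73 × √16 = 2.9200
One-sided α = 0.1 → critical value z_{0.1} = 1.282.
Power = P(Z > 1.282 − δ) = Φ(1.638) = 0.9493.
Type II error: β = 1 − power = 1 − 0.9493 = 0.0507.

β ≈ 0.051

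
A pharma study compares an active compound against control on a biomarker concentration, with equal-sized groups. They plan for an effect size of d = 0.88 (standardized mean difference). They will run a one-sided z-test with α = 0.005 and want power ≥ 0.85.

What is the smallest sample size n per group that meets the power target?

n = 34 per group

Set Φ(δ − 2.576) = 0.85; then δ − 2.576 = Φ⁻¹(0.85) = 1.036, giving δ = 3.612.
δ = d·√(n/2) ⇒ n = 2(δ/d)² = 2 × (3.612 / 0.88)² = 33.70.
Round up to the next whole unit.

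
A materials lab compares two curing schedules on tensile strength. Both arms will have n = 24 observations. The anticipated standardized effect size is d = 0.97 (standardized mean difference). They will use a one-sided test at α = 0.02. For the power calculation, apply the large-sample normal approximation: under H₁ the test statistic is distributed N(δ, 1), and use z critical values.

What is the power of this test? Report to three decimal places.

Noncentrality parameter: δ = d·√(n/2) = 0.97 × √(24/2) = 3.3602
One-sided α = 0.02 → critical value z_{0.02} = 2.054.
Power = Φ(δ − 2.054) = Φ(1.306) = 0.9043.

Power ≈ 0.904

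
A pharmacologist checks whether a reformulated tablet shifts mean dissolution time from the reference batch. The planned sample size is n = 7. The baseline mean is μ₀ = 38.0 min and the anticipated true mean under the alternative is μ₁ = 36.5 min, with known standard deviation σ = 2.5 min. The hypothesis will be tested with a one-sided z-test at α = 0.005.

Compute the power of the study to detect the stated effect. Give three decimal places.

Power ≈ 0.161

Standardized effect: d = |μ₁ − μ₀| / σ = |36.5 − 38.0| / 2.5 = 0.6000
Noncentrality parameter: δ = d·√n = 0.6000 × √7 = 1.5875
Critical value for a one-sided test at α = 0.005: z_α = 2.576.
Power = Φ(δ − 2.576) = Φ(-0.988) = 0.1615.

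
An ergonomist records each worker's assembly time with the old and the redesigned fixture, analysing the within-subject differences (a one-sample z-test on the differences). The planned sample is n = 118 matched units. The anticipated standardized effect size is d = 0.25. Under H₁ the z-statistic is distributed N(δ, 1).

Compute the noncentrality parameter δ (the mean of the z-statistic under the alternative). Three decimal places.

The noncentrality parameter scales effect size by the design's sample-size factor: δ = d·√n = 0.25 × √118 = 2.7157

δ ≈ 2.716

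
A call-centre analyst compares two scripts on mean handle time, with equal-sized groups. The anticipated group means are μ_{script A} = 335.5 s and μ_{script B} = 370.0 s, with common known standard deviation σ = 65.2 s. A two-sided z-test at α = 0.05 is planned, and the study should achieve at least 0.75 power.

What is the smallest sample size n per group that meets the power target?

n = 50 per group

Standardized effect: d = |μ_{script A} − μ_{script B}| / σ = |335.5 − 370.0| / 65.2 = 0.5291
Set Φ(δ − 1.960) = 0.75; then δ − 1.960 = Φ⁻¹(0.75) = 0.674, giving δ = 2.634.
(For δ > 0 the lower-tail rejection region contributes negligibly to power, so the one-term inversion is standard.)
δ = d·√(n/2) ⇒ n = 2(δ/d)² = 2 × (2.634 / 0.5291)² = 49.58.
Round up to the next whole unit.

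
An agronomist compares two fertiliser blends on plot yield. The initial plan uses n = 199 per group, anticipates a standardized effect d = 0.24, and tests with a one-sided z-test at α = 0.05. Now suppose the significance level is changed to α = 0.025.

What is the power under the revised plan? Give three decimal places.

Power ≈ 0.668

δ = d·√(n/2) = 0.24 × √(199/2) = 2.3940 (unchanged). New critical value: z_{0.025} = 1.960.
Revised power = Φ(δ − 1.960) = Φ(0.434) = 0.6679.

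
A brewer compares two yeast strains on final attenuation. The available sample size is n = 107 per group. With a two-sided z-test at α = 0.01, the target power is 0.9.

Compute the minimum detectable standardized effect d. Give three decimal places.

d ≈ 0.527

Required noncentrality: δ = z_{0.005} + z_{0.10} = 2.576 + 1.282 = 3.857.
(The second rejection-region term Φ(−δ − z_{α/2}) is negligible and dropped.)
δ = d·√(n/2) ⇒ d = δ/√(n/2) = 3.857/√(107/2) = 0.5274.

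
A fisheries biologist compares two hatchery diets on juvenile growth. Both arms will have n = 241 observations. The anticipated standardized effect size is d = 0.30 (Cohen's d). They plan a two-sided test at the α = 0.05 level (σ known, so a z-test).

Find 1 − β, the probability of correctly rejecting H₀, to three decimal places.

Power ≈ 0.909

Noncentrality parameter: δ = d·√(n/2) = 0.30 × √(241/2) = 3.2932
Two-sided α = 0.05 → critical value z_{0.025} = 1.960.
Power = Φ(δ − 1.960) + Φ(−δ − 1.960) = Φ(1.333) + Φ(-5.253) = 0.9088 + 0.0000 = 0.9088.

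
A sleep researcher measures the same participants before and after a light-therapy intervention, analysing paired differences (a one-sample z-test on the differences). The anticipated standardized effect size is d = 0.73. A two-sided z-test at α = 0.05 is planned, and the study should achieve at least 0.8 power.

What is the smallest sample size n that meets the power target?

For power 0.8 need Φ(δ − z_{0.025}) = 0.8, so δ = z_{0.025} + z_{0.20} = 1.960 + 0.842 = 2.802.
(The Φ(−δ − z_{α/2}) term is vanishingly small for δ > 0 and is dropped in the standard sample-size formula.)
δ = d·√n ⇒ n = (δ/d)² = (2.802 / 0.73)² = 14.73.
Round up to the next whole unit.

n = 15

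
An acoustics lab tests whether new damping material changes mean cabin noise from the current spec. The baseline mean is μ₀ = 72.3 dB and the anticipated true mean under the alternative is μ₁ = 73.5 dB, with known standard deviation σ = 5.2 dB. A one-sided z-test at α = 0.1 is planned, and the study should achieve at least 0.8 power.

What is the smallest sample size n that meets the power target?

Standardized effect: d = |μ₁ − μ₀| / σ = |73.5 − 72.3| / 5.2 = 0.2308
Set Φ(δ − 1.282) = 0.8; then δ − 1.282 = Φ⁻¹(0.8) = 0.842, giving δ = 2.123.
δ = d·√n ⇒ n = (δ/d)² = (2.123 / 0.2308)² = 84.65.
Round up to the next whole unit.

n = 85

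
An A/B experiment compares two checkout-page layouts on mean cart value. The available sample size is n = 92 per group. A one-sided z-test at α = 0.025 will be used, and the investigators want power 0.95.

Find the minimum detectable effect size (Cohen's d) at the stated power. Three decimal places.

d ≈ 0.532

Need Φ(δ − 1.960) = 0.95, so δ = 1.960 + 1.645 = 3.605.
δ = d·√(n/2) ⇒ d = δ/√(n/2) = 3.605/√(92/2) = 0.5315.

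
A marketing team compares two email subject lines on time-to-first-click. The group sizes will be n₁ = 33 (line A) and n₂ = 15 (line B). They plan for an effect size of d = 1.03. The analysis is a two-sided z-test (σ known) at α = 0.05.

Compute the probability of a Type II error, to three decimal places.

Noncentrality parameter: δ = d / √(1/n₁ + 1/n₂) = 1.03 / √(1/33 + 1/15) = 3.3076
Two-sided α = 0.05 → critical value z_{0.025} = 1.960.
Power = Φ(δ − 1.960) + Φ(−δ − 1.960) = Φ(1.348) + Φ(-5.268) = 0.9111 + 0.0000 = 0.9111.
Type II error: β = 1 − power = 1 − 0.9111 = 0.0889.

β ≈ 0.089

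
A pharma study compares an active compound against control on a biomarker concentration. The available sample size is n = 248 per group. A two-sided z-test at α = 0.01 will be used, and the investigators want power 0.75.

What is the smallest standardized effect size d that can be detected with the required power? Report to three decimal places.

Need Φ(δ − 2.576) = 0.75, so δ = 2.576 + 0.674 = 3.250.
(Lower-tail contribution to power is negligible for δ > 0.)
δ = d·√(n/2) ⇒ d = δ/√(n/2) = 3.250/√(248/2) = 0.2919.

d ≈ 0.292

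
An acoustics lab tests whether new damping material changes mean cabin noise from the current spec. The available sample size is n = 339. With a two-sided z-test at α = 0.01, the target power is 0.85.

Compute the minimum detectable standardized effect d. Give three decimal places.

d ≈ 0.196

Need Φ(δ − 2.576) = 0.85, so δ = 2.576 + 1.036 = 3.612.
(Lower-tail contribution to power is negligible for δ > 0.)
δ = d·√n ⇒ d = δ/√n = 3.612/√339 = 0.1962.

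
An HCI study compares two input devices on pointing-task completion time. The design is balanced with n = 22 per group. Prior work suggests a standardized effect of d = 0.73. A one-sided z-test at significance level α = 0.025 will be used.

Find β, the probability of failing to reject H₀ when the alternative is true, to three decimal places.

β ≈ 0.322

Noncentrality parameter: δ = d·√(n/2) = 0.73 × √(22/2) = 2.4211
Critical value for a one-sided test at α = 0.025: z_α = 1.960.
Power = Φ(δ − 1.960) = Φ(0.461) = 0.6777.
Type II error: β = 1 − power = 1 − 0.6777 = 0.3223.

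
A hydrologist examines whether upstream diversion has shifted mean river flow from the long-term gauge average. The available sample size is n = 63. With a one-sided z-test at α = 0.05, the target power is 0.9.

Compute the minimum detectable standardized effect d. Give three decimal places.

d ≈ 0.369

Need Φ(δ − 1.645) = 0.9, so δ = 1.645 + 1.282 = 2.926.
δ = d·√n ⇒ d = δ/√n = 2.926/√63 = 0.3687.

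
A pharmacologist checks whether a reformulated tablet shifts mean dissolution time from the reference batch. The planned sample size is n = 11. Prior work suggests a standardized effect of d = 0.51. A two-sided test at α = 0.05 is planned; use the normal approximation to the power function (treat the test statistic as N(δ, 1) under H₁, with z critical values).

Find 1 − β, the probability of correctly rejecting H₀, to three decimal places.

Power ≈ 0.394

Noncentrality parameter: δ = d·√n = 0.51 × √11 = 1.6915
Critical value for a two-sided test at α = 0.05: z_{α/2} = 1.960.
Power = Φ(δ − 1.960) + Φ(−δ − 1.960) = Φ(-0.268) + Φ(-3.651) = 0.3942 + 0.0001 = 0.3943.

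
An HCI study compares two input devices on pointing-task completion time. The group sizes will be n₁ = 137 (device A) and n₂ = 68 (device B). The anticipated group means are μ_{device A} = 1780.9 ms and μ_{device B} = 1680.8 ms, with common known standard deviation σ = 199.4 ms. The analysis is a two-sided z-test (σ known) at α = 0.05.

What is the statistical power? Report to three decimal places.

Power ≈ 0.923

Standardized effect: d = |μ_{device A} − μ_{device B}| / σ = |1780.9 − 1680.8| / 199.4 = 0.5020
Noncentrality parameter: δ = d / √(1/n₁ + 1/n₂) = 0.5020 / √(1/137 + 1/68) = 3.3841
Critical value for a two-sided test at α = 0.05: z_{α/2} = 1.960.
Power = Φ(δ − 1.960) + Φ(−δ − 1.960) = Φ(1.424) + Φ(-5.344) = 0.9228 + 0.0000 = 0.9228.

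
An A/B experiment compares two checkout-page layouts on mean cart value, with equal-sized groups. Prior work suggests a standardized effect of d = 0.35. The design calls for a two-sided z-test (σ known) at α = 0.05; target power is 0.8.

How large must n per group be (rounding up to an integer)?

For power 0.8 need Φ(δ − z_{0.025}) = 0.8, so δ = z_{0.025} + z_{0.20} = 1.960 + 0.842 = 2.802.
(Ignoring the negligible lower-tail rejection probability gives the usual closed-form inversion.)
δ = d·√(n/2) ⇒ n = 2(δ/d)² = 2 × (2.802 / 0.35)² = 128.14.
Round up to the next whole unit.

n = 129 per group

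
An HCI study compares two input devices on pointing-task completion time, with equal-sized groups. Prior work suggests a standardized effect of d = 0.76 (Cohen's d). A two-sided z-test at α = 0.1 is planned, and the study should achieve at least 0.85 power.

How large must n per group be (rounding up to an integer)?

For power 0.85 need Φ(δ − z_{0.05}) = 0.85, so δ = z_{0.05} + z_{0.15} = 1.645 + 1.036 = 2.681.
(Ignoring the negligible lower-tail rejection probability gives the usual closed-form inversion.)
δ = d·√(n/2) ⇒ n = 2(δ/d)² = 2 × (2.681 / 0.76)² = 24.89.
Round up to the next whole unit.

n = 25 per group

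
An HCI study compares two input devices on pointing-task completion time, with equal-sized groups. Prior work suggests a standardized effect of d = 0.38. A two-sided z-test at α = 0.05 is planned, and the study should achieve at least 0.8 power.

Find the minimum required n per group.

n = 109 per group

Set Φ(δ − 1.960) = 0.8; then δ − 1.960 = Φ⁻¹(0.8) = 0.842, giving δ = 2.802.
(For δ > 0 the lower-tail rejection region contributes negligibly to power, so the one-term inversion is standard.)
δ = d·√(n/2) ⇒ n = 2(δ/d)² = 2 × (2.802 / 0.38)² = 108.71.
Round up to the next whole unit.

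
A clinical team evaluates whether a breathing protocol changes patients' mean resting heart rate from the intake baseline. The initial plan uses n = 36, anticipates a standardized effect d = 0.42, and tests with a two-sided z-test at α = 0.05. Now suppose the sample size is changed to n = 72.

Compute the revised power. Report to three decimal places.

With n = 72: δ = d·√n = 0.42 × √72 = 3.5638. Critical value z_{0.025} = 1.960.
Revised power = Φ(δ − 1.960) + Φ(−δ − 1.960) = Φ(1.604) + Φ(-5.524) = 0.9456 + 0.0000 = 0.9456.

Power ≈ 0.946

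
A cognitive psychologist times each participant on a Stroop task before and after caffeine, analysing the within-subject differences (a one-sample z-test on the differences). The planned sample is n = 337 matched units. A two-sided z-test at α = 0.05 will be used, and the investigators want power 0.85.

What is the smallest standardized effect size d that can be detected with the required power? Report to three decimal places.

Required noncentrality: δ = z_{0.025} + z_{0.15} = 1.960 + 1.036 = 2.996.
(The second rejection-region term Φ(−δ − z_{α/2}) is negligible and dropped.)
δ = d·√n ⇒ d = δ/√n = 2.996/√337 = 0.1632.

d ≈ 0.163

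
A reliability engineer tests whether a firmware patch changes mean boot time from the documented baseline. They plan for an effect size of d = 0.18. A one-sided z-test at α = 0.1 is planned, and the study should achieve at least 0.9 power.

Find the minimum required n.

n = 203

Set Φ(δ − 1.282) = 0.9; then δ − 1.282 = Φ⁻¹(0.9) = 1.282, giving δ = 2.563.
δ = d·√n ⇒ n = (δ/d)² = (2.563 / 0.18)² = 202.76.
Rounding up, n = 203.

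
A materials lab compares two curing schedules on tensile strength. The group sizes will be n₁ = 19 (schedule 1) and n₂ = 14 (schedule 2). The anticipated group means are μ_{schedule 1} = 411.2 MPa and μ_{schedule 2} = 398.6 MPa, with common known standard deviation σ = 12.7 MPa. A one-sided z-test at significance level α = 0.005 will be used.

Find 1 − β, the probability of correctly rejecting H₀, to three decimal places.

Standardized effect: d = |μ_{schedule 1} − μ_{schedule 2}| / σ = |411.2 − 398.6| / 12.7 = 0.9921
Noncentrality parameter: δ = d / √(1/n₁ + 1/n₂) = 0.9921 / √(1/19 + 1/14) = 2.8168
Critical value for a one-sided test at α = 0.005: z_α = 2.576.
Power = Φ(δ − 2.576) = Φ(0.241) = 0.5952.

Power ≈ 0.595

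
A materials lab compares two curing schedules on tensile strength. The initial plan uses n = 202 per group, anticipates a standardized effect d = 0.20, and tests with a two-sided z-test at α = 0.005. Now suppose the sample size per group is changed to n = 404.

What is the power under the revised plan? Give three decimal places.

With n = 404 per group: δ = d·√(n/2) = 0.20 × √(404/2) = 2.8425. Critical value z_{0.0025} = 2.807.
Revised power = Φ(δ − 2.807) + Φ(−δ − 2.807) = Φ(0.036) + Φ(-5.650) = 0.5142 + 0.0000 = 0.5142.

Power ≈ 0.514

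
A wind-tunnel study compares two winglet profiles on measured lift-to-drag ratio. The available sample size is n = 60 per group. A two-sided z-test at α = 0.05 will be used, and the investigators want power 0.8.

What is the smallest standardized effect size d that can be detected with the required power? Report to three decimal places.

d ≈ 0.511

Need Φ(δ − 1.960) = 0.8, so δ = 1.960 + 0.842 = 2.802.
(The second rejection-region term Φ(−δ − z_{α/2}) is negligible and dropped.)
δ = d·√(n/2) ⇒ d = δ/√(n/2) = 2.802/√(60/2) = 0.5115.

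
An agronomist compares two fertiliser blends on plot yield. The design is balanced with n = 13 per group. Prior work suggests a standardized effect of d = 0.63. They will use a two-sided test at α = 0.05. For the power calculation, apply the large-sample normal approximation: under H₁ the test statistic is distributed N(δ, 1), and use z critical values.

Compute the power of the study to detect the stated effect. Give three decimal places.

Power ≈ 0.362

Noncentrality parameter: δ = d·√(n/2) = 0.63 × √(13/2) = 1.6062
Critical value for a two-sided test at α = 0.05: z_{α/2} = 1.960.
Power = Φ(δ − 1.960) + Φ(−δ − 1.960) = Φ(-0.354) + Φ(-3.566) = 0.3618 + 0.0002 = 0.3619.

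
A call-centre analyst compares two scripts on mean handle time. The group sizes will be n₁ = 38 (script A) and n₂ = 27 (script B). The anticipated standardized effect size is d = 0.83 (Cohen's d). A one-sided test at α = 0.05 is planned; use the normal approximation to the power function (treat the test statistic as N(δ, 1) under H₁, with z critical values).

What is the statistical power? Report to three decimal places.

Noncentrality parameter: δ = d / √(1/n₁ + 1/n₂) = 0.83 / √(1/38 + 1/27) = 3.2976
One-sided α = 0.05 → critical value z_{0.05} = 1.645.
Power = P(Z > 1.645 − δ) = Φ(1.653) = 0.9508.

Power ≈ 0.951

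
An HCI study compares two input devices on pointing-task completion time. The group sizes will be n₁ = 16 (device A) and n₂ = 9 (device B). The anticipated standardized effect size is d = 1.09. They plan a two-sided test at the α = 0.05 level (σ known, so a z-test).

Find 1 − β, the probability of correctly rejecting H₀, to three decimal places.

Noncentrality parameter: δ = d / √(1/n₁ + 1/n₂) = 1.09 / √(1/16 + 1/9) = 2.6160
Critical value for a two-sided test at α = 0.05: z_{α/2} = 1.960.
Power = Φ(δ − 1.960) + Φ(−δ − 1.960) = Φ(0.656) + Φ(-4.576) = 0.7441 + 0.0000 = 0.7441.

Power ≈ 0.744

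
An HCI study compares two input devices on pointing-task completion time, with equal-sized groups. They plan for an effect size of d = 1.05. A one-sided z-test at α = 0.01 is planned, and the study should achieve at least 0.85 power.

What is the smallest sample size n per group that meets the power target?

For power 0.85 need Φ(δ − z_{0.01}) = 0.85, so δ = z_{0.01} + z_{0.15} = 2.326 + 1.036 = 3.363.
δ = d·√(n/2) ⇒ n = 2(δ/d)² = 2 × (3.363 / 1.05)² = 20.51.
Rounding up, n = 21 per group.

n = 21 per group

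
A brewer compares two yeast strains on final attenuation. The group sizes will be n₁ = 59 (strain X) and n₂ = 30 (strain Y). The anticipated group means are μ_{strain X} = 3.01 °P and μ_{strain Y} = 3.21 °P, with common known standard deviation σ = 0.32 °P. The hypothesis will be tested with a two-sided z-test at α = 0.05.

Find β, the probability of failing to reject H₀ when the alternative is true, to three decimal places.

Standardized effect: d = |μ_{strain X} − μ_{strain Y}| / σ = |3.01 − 3.21| / 0.32 = 0.6250
Noncentrality parameter: δ = d / √(1/n₁ + 1/n₂) = 0.6250 / √(1/59 + 1/30) = 2.7872
Two-sided α = 0.05 → critical value z_{0.025} = 1.960.
Power = Φ(δ − 1.960) + Φ(−δ − 1.960) = Φ(0.827) + Φ(-4.747) = 0.7960 + 0.0000 = 0.7960.
Type II error: β = 1 − power = 1 − 0.7960 = 0.2040.

β ≈ 0.204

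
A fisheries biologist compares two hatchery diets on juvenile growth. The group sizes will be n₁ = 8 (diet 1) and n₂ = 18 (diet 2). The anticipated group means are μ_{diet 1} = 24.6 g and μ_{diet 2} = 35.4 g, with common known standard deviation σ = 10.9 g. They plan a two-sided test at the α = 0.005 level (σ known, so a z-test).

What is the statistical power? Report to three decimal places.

Standardized effect: d = |μ_{diet 1} − μ_{diet 2}| / σ = |24.6 − 35.4| / 10.9 = 0.9908
Noncentrality parameter: δ = d / √(1/n₁ + 1/n₂) = 0.9908 / √(1/8 + 1/18) = 2.3318
Two-sided α = 0.005 → critical value z_{0.0025} = 2.807.
Power = Φ(δ − 2.807) + Φ(−δ − 2.807) = Φ(-0.475) + Φ(-5.139) = 0.3173 + 0.0000 = 0.3173.

Power ≈ 0.317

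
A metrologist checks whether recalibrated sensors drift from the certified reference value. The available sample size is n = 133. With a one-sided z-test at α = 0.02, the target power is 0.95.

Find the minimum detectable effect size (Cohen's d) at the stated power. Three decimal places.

d ≈ 0.321

Need Φ(δ − 2.054) = 0.95, so δ = 2.054 + 1.645 = 3.699.
δ = d·√n ⇒ d = δ/√n = 3.699/√133 = 0.3207.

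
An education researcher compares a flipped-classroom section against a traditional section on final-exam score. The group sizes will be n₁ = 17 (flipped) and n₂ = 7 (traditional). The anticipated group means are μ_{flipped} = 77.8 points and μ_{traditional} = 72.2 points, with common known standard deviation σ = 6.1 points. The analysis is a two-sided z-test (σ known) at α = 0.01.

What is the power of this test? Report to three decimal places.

Standardized effect: d = |μ_{flipped} − μ_{traditional}| / σ = |77.8 − 72.2| / 6.1 = 0.9180
Noncentrality parameter: δ = d / √(1/n₁ + 1/n₂) = 0.9180 / √(1/17 + 1/7) = 2.0442
Two-sided α = 0.01 → critical value z_{0.005} = 2.576.
Power = Φ(δ − 2.576) + Φ(−δ − 2.576) = Φ(-0.532) + Φ(-4.620) = 0.2975 + 0.0000 = 0.2975.

Power ≈ 0.297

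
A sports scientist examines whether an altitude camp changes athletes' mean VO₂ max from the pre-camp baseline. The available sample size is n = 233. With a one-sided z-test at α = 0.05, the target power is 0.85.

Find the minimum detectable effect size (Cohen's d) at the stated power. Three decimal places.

Need Φ(δ − 1.645) = 0.85, so δ = 1.645 + 1.036 = 2.681.
δ = d·√n ⇒ d = δ/√n = 2.681/√233 = 0.1757.

d ≈ 0.176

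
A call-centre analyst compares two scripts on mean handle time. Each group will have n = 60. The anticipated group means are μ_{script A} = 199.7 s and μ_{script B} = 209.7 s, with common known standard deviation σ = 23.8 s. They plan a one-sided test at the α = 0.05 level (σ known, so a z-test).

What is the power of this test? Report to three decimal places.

Standardized effect: d = |μ_{script A} − μ_{script B}| / σ = |199.7 − 209.7| / 23.8 = 0.4202
Noncentrality parameter: δ = d·√(n/2) = 0.4202 × √(60/2) = 2.3014
Critical value for a one-sided test at α = 0.05: z_α = 1.645.
Power = P(Z > 1.645 − δ) = Φ(0.657) = 0.7442.

Power ≈ 0.744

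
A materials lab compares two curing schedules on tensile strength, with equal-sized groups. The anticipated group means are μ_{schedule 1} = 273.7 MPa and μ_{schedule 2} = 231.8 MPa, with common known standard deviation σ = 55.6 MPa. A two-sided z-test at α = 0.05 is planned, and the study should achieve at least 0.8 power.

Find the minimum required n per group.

n = 28 per group

Standardized effect: d = |μ_{schedule 1} − μ_{schedule 2}| / σ = |273.7 − 231.8| / 55.6 = 0.7536
For power 0.8 need Φ(δ − z_{0.025}) = 0.8, so δ = z_{0.025} + z_{0.20} = 1.960 + 0.842 = 2.802.
(Ignoring the negligible lower-tail rejection probability gives the usual closed-form inversion.)
δ = d·√(n/2) ⇒ n = 2(δ/d)² = 2 × (2.802 / 0.7536)² = 27.64.
Rounding up, n = 28 per group.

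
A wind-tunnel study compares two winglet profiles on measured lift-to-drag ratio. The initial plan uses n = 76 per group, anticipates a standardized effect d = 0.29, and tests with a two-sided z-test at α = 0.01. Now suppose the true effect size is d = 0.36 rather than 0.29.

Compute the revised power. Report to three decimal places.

Power ≈ 0.361

With d = 0.36: δ = d·√(n/2) = 0.36 × √(76/2) = 2.2192. Critical value z_{0.005} = 2.576.
Revised power = Φ(δ − 2.576) + Φ(−δ − 2.576) = Φ(-0.357) + Φ(-4.795) = 0.3607 + 0.0000 = 0.3607.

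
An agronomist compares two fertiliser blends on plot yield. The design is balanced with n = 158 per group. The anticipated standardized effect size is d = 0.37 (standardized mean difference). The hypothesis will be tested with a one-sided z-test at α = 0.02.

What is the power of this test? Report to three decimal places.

Noncentrality parameter: δ = d·√(n/2) = 0.37 × √(158/2) = 3.2886
Critical value for a one-sided test at α = 0.02: z_α = 2.054.
Power = P(Z > 2.054 − δ) = Φ(1.235) = 0.8916.

Power ≈ 0.892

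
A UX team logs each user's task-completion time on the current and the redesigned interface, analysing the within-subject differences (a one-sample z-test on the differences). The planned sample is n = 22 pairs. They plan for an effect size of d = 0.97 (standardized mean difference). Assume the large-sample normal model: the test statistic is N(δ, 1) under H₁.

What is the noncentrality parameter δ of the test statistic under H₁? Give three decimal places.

δ ≈ 4.550

δ = d·√n = 0.97 × √22 = 4.5497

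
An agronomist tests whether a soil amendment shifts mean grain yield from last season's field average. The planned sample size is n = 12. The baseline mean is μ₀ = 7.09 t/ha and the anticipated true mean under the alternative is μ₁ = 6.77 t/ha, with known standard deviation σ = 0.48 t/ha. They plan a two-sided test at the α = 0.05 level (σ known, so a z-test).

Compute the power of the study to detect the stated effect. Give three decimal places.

Power ≈ 0.637

Standardized effect: d = |μ₁ − μ₀| / σ = |6.77 − 7.09| / 0.48 = 0.6667
Noncentrality parameter: δ = d·√n = 0.6667 × √12 = 2.3094
Critical value for a two-sided test at α = 0.05: z_{α/2} = 1.960.
Power = Φ(δ − 1.960) + Φ(−δ − 1.960) = Φ(0.349) + Φ(-4.269) = 0.6366 + 0.0000 = 0.6366.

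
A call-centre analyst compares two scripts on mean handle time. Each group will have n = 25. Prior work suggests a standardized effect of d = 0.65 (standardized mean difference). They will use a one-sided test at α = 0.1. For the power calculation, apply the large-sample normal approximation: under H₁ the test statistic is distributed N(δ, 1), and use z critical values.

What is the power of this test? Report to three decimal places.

Noncentrality parameter: δ = d·√(n/2) = 0.65 × √(25/2) = 2.2981
One-sided α = 0.1 → critical value z_{0.1} = 1.282.
Power = Φ(δ − 1.282) = Φ(1.017) = 0.8453.

Power ≈ 0.845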